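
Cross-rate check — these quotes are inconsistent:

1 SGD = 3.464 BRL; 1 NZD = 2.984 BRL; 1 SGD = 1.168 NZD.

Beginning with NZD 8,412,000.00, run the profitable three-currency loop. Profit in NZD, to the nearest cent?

Profitable loop is NZD → BRL → SGD → NZD:
NZD 8,412,000.00 × 2.984 = BRL 25,101,408.00
BRL 25,101,408.00 ÷ 3.464 = SGD 7,246,364.90
SGD 7,246,364.90 × 1.168 = NZD 8,463,754.20
Profit = NZD 8,463,754.20 − NZD 8,412,000.00

Profit: NZD 51,754.20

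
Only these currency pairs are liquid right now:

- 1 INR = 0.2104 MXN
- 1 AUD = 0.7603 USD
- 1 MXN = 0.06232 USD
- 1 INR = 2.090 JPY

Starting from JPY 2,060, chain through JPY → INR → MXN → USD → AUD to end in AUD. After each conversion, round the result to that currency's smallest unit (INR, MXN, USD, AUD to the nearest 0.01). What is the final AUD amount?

JPY 2,060 ÷ 2.090 = INR 985.65
INR 985.65 × 0.2104 = MXN 207.38
MXN 207.38 × 0.06232 = USD 12.92
USD 12.92 ÷ 0.7603 = AUD 16.99

AUD 16.99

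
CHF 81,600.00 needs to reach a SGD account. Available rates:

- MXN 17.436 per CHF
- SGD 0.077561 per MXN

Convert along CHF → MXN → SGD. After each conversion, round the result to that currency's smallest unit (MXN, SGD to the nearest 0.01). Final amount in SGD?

CHF 81,600.00 × 17.436 = MXN 1,422,777.60
MXN 1,422,777.60 × 0.077561 = SGD 110,352.05

SGD 110,352.05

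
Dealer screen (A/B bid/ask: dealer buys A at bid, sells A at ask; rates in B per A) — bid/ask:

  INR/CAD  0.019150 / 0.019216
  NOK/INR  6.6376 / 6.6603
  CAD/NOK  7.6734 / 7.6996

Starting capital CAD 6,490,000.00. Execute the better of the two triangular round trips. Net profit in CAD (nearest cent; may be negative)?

Net profit: CAD 95,970.05

Best loop CAD → INR → NOK → CAD:
CAD 6,490,000.00 ÷ 0.019216 (buy INR at ask) = INR 337,739,383.85
INR 337,739,383.85 ÷ 6.6603 (buy NOK at ask) = NOK 50,709,334.99
NOK 50,709,334.99 ÷ 7.6996 (buy CAD at ask) = CAD 6,585,970.05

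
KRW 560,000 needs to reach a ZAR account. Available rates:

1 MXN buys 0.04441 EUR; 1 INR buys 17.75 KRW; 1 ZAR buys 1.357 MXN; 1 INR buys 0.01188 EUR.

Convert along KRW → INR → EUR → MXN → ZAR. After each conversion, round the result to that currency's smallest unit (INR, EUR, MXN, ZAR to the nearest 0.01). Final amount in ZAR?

KRW 560,000 ÷ 17.75 = INR 31,549.30
INR 31,549.30 × 0.01188 = EUR 374.81
EUR 374.81 ÷ 0.04441 = MXN 8,439.77
MXN 8,439.77 ÷ 1.357 = ZAR 6,219.43

ZAR 6,219.43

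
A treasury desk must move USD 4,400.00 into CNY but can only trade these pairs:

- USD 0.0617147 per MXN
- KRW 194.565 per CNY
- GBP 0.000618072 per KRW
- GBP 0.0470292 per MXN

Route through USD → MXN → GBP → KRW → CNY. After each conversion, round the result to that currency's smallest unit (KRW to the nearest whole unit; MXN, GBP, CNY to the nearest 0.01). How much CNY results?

CNY 27,882.29

USD 4,400.00 ÷ 0.0617147 = MXN 71,295.82
MXN 71,295.82 × 0.0470292 = GBP 3,352.99
GBP 3,352.99 ÷ 0.000618072 = KRW 5,424,918
KRW 5,424,918 ÷ 194.565 = CNY 27,882.29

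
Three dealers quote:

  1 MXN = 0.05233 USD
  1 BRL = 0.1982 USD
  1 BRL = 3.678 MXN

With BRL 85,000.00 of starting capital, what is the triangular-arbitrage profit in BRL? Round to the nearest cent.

Profitable loop is BRL → USD → MXN → BRL:
BRL 85,000.00 × 0.1982 = USD 16,847.00
USD 16,847.00 ÷ 0.05233 = MXN 321,937.70
MXN 321,937.70 ÷ 3.678 = BRL 87,530.64
Profit = BRL 87,530.64 − BRL 85,000.00

Profit: BRL 2,530.64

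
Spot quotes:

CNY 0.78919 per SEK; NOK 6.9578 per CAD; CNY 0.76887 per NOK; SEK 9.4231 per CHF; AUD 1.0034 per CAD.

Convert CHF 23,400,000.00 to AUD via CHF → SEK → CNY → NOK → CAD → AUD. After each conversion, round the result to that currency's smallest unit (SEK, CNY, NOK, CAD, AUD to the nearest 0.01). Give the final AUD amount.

CHF 23,400,000.00 × 9.4231 = SEK 220,500,540.00
SEK 220,500,540.00 × 0.78919 = CNY 174,016,821.16
CNY 174,016,821.16 ÷ 0.76887 = NOK 226,328,015.35
NOK 226,328,015.35 ÷ 6.9578 = CAD 32,528,675.06
CAD 32,528,675.06 × 1.0034 = AUD 32,639,272.56

AUD 32,639,272.56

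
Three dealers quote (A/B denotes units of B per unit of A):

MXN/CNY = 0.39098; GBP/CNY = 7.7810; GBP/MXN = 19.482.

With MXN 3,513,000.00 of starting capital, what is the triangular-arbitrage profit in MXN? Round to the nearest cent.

Profit: MXN 75,603.56

Profitable loop is MXN → GBP → CNY → MXN:
MXN 3,513,000.00 ÷ 19.482 = GBP 180,320.30
GBP 180,320.30 × 7.7810 = CNY 1,403,072.22
CNY 1,403,072.22 ÷ 0.39098 = MXN 3,588,603.56
Profit = MXN 3,588,603.56 − MXN 3,513,000.00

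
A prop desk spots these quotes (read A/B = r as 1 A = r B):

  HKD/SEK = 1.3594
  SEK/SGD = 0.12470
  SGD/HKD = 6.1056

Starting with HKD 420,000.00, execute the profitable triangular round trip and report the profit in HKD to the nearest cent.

Profit: HKD 14,701.72

Profitable loop is HKD → SEK → SGD → HKD:
HKD 420,000.00 × 1.3594 = SEK 570,948.00
SEK 570,948.00 × 0.12470 = SGD 71,197.22
SGD 71,197.22 × 6.1056 = HKD 434,701.72
Profit = HKD 434,701.72 − HKD 420,000.00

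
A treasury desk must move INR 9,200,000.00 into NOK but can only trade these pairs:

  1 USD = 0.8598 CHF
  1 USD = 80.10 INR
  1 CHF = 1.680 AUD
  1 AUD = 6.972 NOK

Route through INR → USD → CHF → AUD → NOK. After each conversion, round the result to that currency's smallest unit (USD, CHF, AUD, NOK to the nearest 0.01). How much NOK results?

INR 9,200,000.00 ÷ 80.10 = USD 114,856.43
USD 114,856.43 × 0.8598 = CHF 98,753.56
CHF 98,753.56 × 1.680 = AUD 165,905.98
AUD 165,905.98 × 6.972 = NOK 1,156,696.49

NOK 1,156,696.49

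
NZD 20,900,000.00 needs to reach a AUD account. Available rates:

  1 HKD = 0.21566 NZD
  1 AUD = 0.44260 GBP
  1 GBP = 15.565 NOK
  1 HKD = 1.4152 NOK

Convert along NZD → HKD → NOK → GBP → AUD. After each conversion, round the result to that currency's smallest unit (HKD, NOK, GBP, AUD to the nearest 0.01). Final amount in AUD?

AUD 19,908,290.56

NZD 20,900,000.00 ÷ 0.21566 = HKD 96,911,805.62
HKD 96,911,805.62 × 1.4152 = NOK 137,149,587.31
NOK 137,149,587.31 ÷ 15.565 = GBP 8,811,409.40
GBP 8,811,409.40 ÷ 0.44260 = AUD 19,908,290.56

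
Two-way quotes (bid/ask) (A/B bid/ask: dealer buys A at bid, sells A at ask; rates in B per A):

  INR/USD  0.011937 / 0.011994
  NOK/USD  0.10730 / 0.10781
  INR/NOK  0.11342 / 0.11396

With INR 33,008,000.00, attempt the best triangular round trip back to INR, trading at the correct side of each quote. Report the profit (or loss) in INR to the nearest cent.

Best loop INR → NOK → USD → INR:
INR 33,008,000.00 × 0.11342 (sell INR at bid) = NOK 3,743,767.36
NOK 3,743,767.36 × 0.10730 (sell NOK at bid) = USD 401,706.24
USD 401,706.24 ÷ 0.011994 (buy INR at ask) = INR 33,492,265.94

Net profit: INR 484,265.94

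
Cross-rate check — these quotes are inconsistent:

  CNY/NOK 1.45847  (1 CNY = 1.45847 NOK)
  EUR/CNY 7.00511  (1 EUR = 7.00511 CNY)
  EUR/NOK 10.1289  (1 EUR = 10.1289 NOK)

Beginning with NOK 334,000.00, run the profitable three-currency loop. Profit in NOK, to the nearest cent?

Profit: NOK 2,896.61

Profitable loop is NOK → EUR → CNY → NOK:
NOK 334,000.00 ÷ 10.1289 = EUR 32,974.95
EUR 32,974.95 × 7.00511 = CNY 230,993.17
CNY 230,993.17 × 1.45847 = NOK 336,896.61
Profit = NOK 336,896.61 − NOK 334,000.00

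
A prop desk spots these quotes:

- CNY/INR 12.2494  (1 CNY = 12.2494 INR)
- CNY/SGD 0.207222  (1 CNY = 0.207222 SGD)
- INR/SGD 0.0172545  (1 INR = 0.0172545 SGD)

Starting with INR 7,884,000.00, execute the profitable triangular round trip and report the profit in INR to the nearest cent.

Profitable loop is INR → SGD → CNY → INR:
INR 7,884,000.00 × 0.0172545 = SGD 136,034.48
SGD 136,034.48 ÷ 0.207222 = CNY 656,467.35
CNY 656,467.35 × 12.2494 = INR 8,041,331.20
Profit = INR 8,041,331.20 − INR 7,884,000.00

Profit: INR 157,331.20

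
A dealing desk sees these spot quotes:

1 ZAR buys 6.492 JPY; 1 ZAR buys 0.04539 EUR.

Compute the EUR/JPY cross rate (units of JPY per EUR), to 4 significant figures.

EUR/JPY = 143.0

1 EUR ÷ 0.04539 = 22.0313 ZAR
22.0313 ZAR × 6.492 = 143.027 JPY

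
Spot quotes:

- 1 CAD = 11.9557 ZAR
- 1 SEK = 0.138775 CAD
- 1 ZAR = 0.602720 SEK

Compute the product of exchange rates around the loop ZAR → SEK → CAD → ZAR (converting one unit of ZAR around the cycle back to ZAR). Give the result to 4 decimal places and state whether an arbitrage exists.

Around ZAR → SEK → CAD → ZAR: 1 × 0.602720 × 0.138775 × 11.9557 = 1.000004
Product ≈ 1 (deviation 0.000%, within rounding noise).

1.0000 (no arbitrage)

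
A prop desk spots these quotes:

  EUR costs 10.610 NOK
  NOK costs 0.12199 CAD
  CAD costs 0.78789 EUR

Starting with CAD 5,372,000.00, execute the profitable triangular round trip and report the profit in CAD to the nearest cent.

Profitable loop is CAD → EUR → NOK → CAD:
CAD 5,372,000.00 × 0.78789 = EUR 4,232,545.08
EUR 4,232,545.08 × 10.610 = NOK 44,907,303.30
NOK 44,907,303.30 × 0.12199 = CAD 5,478,241.93
Profit = CAD 5,478,241.93 − CAD 5,372,000.00

Profit: CAD 106,241.93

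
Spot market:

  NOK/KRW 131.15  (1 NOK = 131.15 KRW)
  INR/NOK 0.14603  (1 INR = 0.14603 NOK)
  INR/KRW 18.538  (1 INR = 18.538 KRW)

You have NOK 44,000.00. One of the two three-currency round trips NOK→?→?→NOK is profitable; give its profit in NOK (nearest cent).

Profitable loop is NOK → KRW → INR → NOK:
NOK 44,000.00 × 131.15 = KRW 5,770,600
KRW 5,770,600 ÷ 18.538 = INR 311,284.93
INR 311,284.93 × 0.14603 = NOK 45,456.94
Profit = NOK 45,456.94 − NOK 44,000.00

Profit: NOK 1,456.94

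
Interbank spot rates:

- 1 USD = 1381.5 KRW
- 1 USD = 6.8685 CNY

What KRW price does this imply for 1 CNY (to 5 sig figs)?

1 CNY ÷ 6.8685 = 0.145592 USD
0.145592 USD × 1381.5 = 201.136 KRW

CNY/KRW = 201.14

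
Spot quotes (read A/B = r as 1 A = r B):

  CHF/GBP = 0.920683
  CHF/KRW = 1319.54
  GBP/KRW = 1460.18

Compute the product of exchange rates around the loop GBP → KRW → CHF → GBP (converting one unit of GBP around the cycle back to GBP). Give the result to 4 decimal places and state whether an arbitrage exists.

1.0188 (arbitrage exists)

Around GBP → KRW → CHF → GBP: 1 × 1460.18 ÷ 1319.54 × 0.920683 = 1.018812
Product > 1; profitable direction is GBP → KRW → CHF → GBP.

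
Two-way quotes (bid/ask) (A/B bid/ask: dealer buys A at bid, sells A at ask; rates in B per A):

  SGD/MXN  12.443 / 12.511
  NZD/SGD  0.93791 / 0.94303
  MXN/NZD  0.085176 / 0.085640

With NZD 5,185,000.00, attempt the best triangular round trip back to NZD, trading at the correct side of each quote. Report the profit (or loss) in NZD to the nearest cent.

Best loop NZD → SGD → MXN → NZD:
NZD 5,185,000.00 × 0.93791 (sell NZD at bid) = SGD 4,863,063.35
SGD 4,863,063.35 × 12.443 (sell SGD at bid) = MXN 60,511,097.26
MXN 60,511,097.26 × 0.085176 (sell MXN at bid) = NZD 5,154,093.22

Net result: NZD -30,906.78 (no profitable arbitrage after spreads)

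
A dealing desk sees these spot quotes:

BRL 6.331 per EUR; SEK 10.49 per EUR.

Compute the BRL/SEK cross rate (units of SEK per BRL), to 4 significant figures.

BRL/SEK = 1.657

1 BRL ÷ 6.331 = 0.157953 EUR
0.157953 EUR × 10.49 = 1.65693 SEK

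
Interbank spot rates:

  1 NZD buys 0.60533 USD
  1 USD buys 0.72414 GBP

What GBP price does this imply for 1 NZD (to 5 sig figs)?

1 NZD × 0.60533 = 0.60533 USD
0.60533 USD × 0.72414 = 0.438344 GBP

NZD/GBP = 0.43834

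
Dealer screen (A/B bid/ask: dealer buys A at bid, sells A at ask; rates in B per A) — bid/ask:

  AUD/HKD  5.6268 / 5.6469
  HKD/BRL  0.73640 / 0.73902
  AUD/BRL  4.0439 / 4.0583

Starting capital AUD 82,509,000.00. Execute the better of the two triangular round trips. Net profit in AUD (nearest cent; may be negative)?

Best loop AUD → HKD → BRL → AUD:
AUD 82,509,000.00 × 5.6268 (sell AUD at bid) = HKD 464,261,641.20
HKD 464,261,641.20 × 0.73640 (sell HKD at bid) = BRL 341,882,272.58
BRL 341,882,272.58 ÷ 4.0583 (buy AUD at ask) = AUD 84,242,730.35

Net profit: AUD 1,733,730.35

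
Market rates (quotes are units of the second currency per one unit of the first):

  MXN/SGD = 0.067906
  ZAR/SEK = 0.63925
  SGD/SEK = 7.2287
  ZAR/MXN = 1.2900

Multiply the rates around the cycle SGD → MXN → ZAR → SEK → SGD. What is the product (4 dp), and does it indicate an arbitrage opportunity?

Around SGD → MXN → ZAR → SEK → SGD: 1 ÷ 0.067906 ÷ 1.2900 × 0.63925 ÷ 7.2287 = 1.009515
Product > 1; profitable direction is SGD → MXN → ZAR → SEK → SGD.

1.0095 (arbitrage exists)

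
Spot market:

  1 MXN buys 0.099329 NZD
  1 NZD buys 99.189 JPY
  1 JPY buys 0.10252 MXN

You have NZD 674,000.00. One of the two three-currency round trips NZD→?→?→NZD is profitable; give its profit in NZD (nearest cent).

Profitable loop is NZD → JPY → MXN → NZD:
NZD 674,000.00 × 99.189 = JPY 66,853,386
JPY 66,853,386 × 0.10252 = MXN 6,853,809.13
MXN 6,853,809.13 × 0.099329 = NZD 680,782.01
Profit = NZD 680,782.01 − NZD 674,000.00

Profit: NZD 6,782.01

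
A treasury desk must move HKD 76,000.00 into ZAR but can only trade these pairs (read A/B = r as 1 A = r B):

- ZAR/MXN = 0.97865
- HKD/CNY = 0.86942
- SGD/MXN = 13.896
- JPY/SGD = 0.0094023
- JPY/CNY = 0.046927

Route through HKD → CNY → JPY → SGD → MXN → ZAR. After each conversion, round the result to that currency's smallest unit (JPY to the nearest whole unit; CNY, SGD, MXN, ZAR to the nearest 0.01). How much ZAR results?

HKD 76,000.00 × 0.86942 = CNY 66,075.92
CNY 66,075.92 ÷ 0.046927 = JPY 1,408,058
JPY 1,408,058 × 0.0094023 = SGD 13,238.98
SGD 13,238.98 × 13.896 = MXN 183,968.87
MXN 183,968.87 ÷ 0.97865 = ZAR 187,982.29

ZAR 187,982.29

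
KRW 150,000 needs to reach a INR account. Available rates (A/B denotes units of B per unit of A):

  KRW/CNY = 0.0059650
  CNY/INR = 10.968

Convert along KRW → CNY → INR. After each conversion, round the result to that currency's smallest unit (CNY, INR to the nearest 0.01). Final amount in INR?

INR 9,813.62

KRW 150,000 × 0.0059650 = CNY 894.75
CNY 894.75 × 10.968 = INR 9,813.62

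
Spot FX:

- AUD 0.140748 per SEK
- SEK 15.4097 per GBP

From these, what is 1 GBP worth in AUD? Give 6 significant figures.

1 GBP × 15.4097 = 15.4097 SEK
15.4097 SEK × 0.140748 = 2.16888 AUD

GBP/AUD = 2.16888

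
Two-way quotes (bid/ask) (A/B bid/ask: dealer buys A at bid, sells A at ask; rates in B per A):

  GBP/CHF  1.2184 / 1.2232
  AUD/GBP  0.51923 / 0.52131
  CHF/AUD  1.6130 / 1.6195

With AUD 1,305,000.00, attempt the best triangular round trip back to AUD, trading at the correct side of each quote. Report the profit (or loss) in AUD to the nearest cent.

Net profit: AUD 26,663.65

Best loop AUD → GBP → CHF → AUD:
AUD 1,305,000.00 × 0.51923 (sell AUD at bid) = GBP 677,595.15
GBP 677,595.15 × 1.2184 (sell GBP at bid) = CHF 825,581.93
CHF 825,581.93 × 1.6130 (sell CHF at bid) = AUD 1,331,663.65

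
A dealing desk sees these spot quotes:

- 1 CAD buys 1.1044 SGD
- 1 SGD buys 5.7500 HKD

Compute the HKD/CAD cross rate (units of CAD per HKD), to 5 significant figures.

HKD/CAD = 0.15747

1 HKD ÷ 5.7500 = 0.173913 SGD
0.173913 SGD ÷ 1.1044 = 0.157473 CAD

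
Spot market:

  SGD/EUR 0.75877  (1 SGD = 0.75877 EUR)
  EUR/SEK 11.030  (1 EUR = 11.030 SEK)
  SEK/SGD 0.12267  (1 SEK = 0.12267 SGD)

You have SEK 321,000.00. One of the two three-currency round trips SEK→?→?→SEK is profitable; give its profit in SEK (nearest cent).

Profit: SEK 8,555.88

Profitable loop is SEK → SGD → EUR → SEK:
SEK 321,000.00 × 0.12267 = SGD 39,377.07
SGD 39,377.07 × 0.75877 = EUR 29,878.14
EUR 29,878.14 × 11.030 = SEK 329,555.88
Profit = SEK 329,555.88 − SEK 321,000.00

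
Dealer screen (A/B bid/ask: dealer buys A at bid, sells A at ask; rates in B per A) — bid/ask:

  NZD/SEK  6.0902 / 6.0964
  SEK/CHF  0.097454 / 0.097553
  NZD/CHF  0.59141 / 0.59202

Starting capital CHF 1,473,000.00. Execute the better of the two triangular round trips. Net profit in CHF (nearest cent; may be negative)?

Net profit: CHF 3,718.08

Best loop CHF → NZD → SEK → CHF:
CHF 1,473,000.00 ÷ 0.59202 (buy NZD at ask) = NZD 2,488,091.62
NZD 2,488,091.62 × 6.0902 (sell NZD at bid) = SEK 15,152,975.58
SEK 15,152,975.58 × 0.097454 (sell SEK at bid) = CHF 1,476,718.08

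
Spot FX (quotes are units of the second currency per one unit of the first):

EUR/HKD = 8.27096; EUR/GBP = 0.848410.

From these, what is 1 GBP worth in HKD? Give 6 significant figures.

GBP/HKD = 9.74878

1 GBP ÷ 0.848410 = 1.17868 EUR
1.17868 EUR × 8.27096 = 9.74878 HKD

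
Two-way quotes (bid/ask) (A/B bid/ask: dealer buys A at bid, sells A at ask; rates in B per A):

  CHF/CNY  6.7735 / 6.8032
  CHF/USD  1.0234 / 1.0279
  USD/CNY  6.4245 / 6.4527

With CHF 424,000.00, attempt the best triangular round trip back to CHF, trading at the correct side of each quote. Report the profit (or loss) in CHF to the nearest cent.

Best loop CHF → CNY → USD → CHF:
CHF 424,000.00 × 6.7735 (sell CHF at bid) = CNY 2,871,964.00
CNY 2,871,964.00 ÷ 6.4527 (buy USD at ask) = USD 445,079.42
USD 445,079.42 ÷ 1.0279 (buy CHF at ask) = CHF 432,998.76

Net profit: CHF 8,998.76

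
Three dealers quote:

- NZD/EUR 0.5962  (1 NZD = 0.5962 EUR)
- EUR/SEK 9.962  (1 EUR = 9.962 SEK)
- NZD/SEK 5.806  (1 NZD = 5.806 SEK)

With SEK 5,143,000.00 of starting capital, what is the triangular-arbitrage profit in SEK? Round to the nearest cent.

Profitable loop is SEK → NZD → EUR → SEK:
SEK 5,143,000.00 ÷ 5.806 = NZD 885,807.79
NZD 885,807.79 × 0.5962 = EUR 528,118.60
EUR 528,118.60 × 9.962 = SEK 5,261,117.51
Profit = SEK 5,261,117.51 − SEK 5,143,000.00

Profit: SEK 118,117.51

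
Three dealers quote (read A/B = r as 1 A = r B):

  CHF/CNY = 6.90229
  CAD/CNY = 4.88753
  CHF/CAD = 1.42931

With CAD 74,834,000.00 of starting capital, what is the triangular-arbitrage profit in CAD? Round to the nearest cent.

Profitable loop is CAD → CNY → CHF → CAD:
CAD 74,834,000.00 × 4.88753 = CNY 365,753,420.02
CNY 365,753,420.02 ÷ 6.90229 = CHF 52,990,155.44
CHF 52,990,155.44 × 1.42931 = CAD 75,739,359.08
Profit = CAD 75,739,359.08 − CAD 74,834,000.00

Profit: CAD 905,359.08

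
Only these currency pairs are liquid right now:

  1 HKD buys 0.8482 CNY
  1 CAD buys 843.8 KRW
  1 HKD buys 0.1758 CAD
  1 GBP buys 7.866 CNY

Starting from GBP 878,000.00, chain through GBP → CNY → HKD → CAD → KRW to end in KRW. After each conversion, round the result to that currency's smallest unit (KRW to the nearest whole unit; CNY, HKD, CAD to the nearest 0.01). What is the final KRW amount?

KRW 1,207,837,698

GBP 878,000.00 × 7.866 = CNY 6,906,348.00
CNY 6,906,348.00 ÷ 0.8482 = HKD 8,142,357.93
HKD 8,142,357.93 × 0.1758 = CAD 1,431,426.52
CAD 1,431,426.52 × 843.8 = KRW 1,207,837,698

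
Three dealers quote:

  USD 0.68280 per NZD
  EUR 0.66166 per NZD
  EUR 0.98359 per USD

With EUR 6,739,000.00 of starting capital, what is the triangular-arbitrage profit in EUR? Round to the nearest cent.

Profit: EUR 101,190.44

Profitable loop is EUR → NZD → USD → EUR:
EUR 6,739,000.00 ÷ 0.66166 = NZD 10,184,989.27
NZD 10,184,989.27 × 0.68280 = USD 6,954,310.67
USD 6,954,310.67 × 0.98359 = EUR 6,840,190.44
Profit = EUR 6,840,190.44 − EUR 6,739,000.00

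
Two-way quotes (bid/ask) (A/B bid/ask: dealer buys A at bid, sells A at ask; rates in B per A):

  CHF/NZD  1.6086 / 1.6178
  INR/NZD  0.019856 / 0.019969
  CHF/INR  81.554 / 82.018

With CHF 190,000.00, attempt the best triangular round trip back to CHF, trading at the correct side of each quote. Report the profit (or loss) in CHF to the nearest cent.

Net profit: CHF 180.42

Best loop CHF → INR → NZD → CHF:
CHF 190,000.00 × 81.554 (sell CHF at bid) = INR 15,495,260.00
INR 15,495,260.00 × 0.019856 (sell INR at bid) = NZD 307,673.88
NZD 307,673.88 ÷ 1.6178 (buy CHF at ask) = CHF 190,180.42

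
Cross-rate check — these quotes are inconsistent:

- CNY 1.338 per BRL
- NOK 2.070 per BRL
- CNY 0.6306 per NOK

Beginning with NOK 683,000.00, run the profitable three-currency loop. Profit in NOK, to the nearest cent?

Profitable loop is NOK → BRL → CNY → NOK:
NOK 683,000.00 ÷ 2.070 = BRL 329,951.69
BRL 329,951.69 × 1.338 = CNY 441,475.36
CNY 441,475.36 ÷ 0.6306 = NOK 700,087.79
Profit = NOK 700,087.79 − NOK 683,000.00

Profit: NOK 17,087.79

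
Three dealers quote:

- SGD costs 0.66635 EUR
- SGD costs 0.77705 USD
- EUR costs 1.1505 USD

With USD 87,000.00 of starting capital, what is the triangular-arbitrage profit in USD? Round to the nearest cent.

Profitable loop is USD → EUR → SGD → USD:
USD 87,000.00 ÷ 1.1505 = EUR 75,619.30
EUR 75,619.30 ÷ 0.66635 = SGD 113,482.85
SGD 113,482.85 × 0.77705 = USD 88,181.85
Profit = USD 88,181.85 − USD 87,000.00

Profit: USD 1,181.85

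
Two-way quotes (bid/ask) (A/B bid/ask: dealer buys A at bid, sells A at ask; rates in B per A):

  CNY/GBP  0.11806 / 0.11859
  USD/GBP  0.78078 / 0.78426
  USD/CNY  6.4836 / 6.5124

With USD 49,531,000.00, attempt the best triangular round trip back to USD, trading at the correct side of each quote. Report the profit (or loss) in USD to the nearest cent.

Best loop USD → GBP → CNY → USD:
USD 49,531,000.00 × 0.78078 (sell USD at bid) = GBP 38,672,814.18
GBP 38,672,814.18 ÷ 0.11859 (buy CNY at ask) = CNY 326,105,187.45
CNY 326,105,187.45 ÷ 6.5124 (buy USD at ask) = USD 50,074,502.10

Net profit: USD 543,502.10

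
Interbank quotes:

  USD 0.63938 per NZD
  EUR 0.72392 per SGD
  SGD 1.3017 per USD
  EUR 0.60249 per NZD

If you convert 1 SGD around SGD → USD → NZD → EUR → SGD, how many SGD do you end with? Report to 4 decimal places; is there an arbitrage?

1.0000 (no arbitrage)

Around SGD → USD → NZD → EUR → SGD: 1 ÷ 1.3017 ÷ 0.63938 × 0.60249 ÷ 0.72392 = 0.999975
Product ≈ 1 (deviation 0.002%, within rounding noise).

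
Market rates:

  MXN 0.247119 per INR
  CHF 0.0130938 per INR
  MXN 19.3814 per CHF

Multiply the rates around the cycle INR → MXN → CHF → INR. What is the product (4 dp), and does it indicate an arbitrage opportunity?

0.9738 (arbitrage exists)

Around INR → MXN → CHF → INR: 1 × 0.247119 ÷ 19.3814 ÷ 0.0130938 = 0.973768
Product < 1; profitable direction is INR → CHF → MXN → INR.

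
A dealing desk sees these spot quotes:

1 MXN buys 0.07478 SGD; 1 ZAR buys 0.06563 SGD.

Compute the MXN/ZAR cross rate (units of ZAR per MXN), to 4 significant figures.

MXN/ZAR = 1.139

1 MXN × 0.07478 = 0.07478 SGD
0.07478 SGD ÷ 0.06563 = 1.13942 ZAR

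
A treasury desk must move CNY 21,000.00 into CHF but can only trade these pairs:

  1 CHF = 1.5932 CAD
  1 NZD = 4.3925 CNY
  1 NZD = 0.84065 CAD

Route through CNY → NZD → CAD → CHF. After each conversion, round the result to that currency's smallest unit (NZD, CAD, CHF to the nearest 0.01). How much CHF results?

CHF 2,522.63

CNY 21,000.00 ÷ 4.3925 = NZD 4,780.88
NZD 4,780.88 × 0.84065 = CAD 4,019.05
CAD 4,019.05 ÷ 1.5932 = CHF 2,522.63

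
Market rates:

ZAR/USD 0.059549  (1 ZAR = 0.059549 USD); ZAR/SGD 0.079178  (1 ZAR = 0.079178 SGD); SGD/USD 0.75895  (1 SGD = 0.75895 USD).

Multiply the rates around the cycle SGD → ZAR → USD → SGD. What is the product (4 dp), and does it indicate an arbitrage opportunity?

Around SGD → ZAR → USD → SGD: 1 ÷ 0.079178 × 0.059549 ÷ 0.75895 = 0.990961
Product < 1; profitable direction is SGD → USD → ZAR → SGD.

0.9910 (arbitrage exists)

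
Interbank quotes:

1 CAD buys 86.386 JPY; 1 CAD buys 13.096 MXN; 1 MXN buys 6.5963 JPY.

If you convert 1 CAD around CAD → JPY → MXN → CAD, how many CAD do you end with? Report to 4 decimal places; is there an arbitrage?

Around CAD → JPY → MXN → CAD: 1 × 86.386 ÷ 6.5963 ÷ 13.096 = 1.000010
Product ≈ 1 (deviation 0.001%, within rounding noise).

1.0000 (no arbitrage)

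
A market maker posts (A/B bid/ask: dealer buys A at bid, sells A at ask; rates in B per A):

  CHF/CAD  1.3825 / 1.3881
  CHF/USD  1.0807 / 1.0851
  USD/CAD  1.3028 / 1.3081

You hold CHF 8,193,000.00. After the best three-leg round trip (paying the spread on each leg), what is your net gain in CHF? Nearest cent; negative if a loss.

Best loop CHF → USD → CAD → CHF:
CHF 8,193,000.00 × 1.0807 (sell CHF at bid) = USD 8,854,175.10
USD 8,854,175.10 × 1.3028 (sell USD at bid) = CAD 11,535,219.32
CAD 11,535,219.32 ÷ 1.3881 (buy CHF at ask) = CHF 8,310,078.03

Net profit: CHF 117,078.03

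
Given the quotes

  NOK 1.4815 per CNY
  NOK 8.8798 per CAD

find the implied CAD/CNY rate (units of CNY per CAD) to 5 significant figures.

CAD/CNY = 5.9938

1 CAD × 8.8798 = 8.8798 NOK
8.8798 NOK ÷ 1.4815 = 5.99379 CNY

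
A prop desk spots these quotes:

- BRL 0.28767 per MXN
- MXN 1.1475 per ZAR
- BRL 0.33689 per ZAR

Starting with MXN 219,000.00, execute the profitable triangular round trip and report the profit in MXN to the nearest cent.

Profitable loop is MXN → ZAR → BRL → MXN:
MXN 219,000.00 ÷ 1.1475 = ZAR 190,849.67
ZAR 190,849.67 × 0.33689 = BRL 64,295.35
BRL 64,295.35 ÷ 0.28767 = MXN 223,503.83
Profit = MXN 223,503.83 − MXN 219,000.00

Profit: MXN 4,503.83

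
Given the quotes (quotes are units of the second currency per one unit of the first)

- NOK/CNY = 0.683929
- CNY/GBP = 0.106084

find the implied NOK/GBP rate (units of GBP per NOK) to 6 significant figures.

1 NOK × 0.683929 = 0.683929 CNY
0.683929 CNY × 0.106084 = 0.0725539 GBP

NOK/GBP = 0.0725539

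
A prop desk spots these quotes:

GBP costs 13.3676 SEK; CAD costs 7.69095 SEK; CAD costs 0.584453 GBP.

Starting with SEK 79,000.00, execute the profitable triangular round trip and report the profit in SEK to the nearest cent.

Profitable loop is SEK → CAD → GBP → SEK:
SEK 79,000.00 ÷ 7.69095 = CAD 10,271.81
CAD 10,271.81 × 0.584453 = GBP 6,003.39
GBP 6,003.39 × 13.3676 = SEK 80,250.94
Profit = SEK 80,250.94 − SEK 79,000.00

Profit: SEK 1,250.94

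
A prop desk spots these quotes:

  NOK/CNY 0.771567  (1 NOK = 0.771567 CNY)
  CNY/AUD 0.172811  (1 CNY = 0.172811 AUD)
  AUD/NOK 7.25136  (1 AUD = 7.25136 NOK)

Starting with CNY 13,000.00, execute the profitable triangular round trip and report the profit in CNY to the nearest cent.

Profit: CNY 445.56

Profitable loop is CNY → NOK → AUD → CNY:
CNY 13,000.00 ÷ 0.771567 = NOK 16,848.83
NOK 16,848.83 ÷ 7.25136 = AUD 2,323.54
AUD 2,323.54 ÷ 0.172811 = CNY 13,445.56
Profit = CNY 13,445.56 − CNY 13,000.00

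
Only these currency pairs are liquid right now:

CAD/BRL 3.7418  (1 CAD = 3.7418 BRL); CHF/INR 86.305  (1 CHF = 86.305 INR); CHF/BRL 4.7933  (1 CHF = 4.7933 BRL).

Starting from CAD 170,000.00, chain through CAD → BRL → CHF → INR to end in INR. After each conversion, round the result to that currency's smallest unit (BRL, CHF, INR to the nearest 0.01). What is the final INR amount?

CAD 170,000.00 × 3.7418 = BRL 636,106.00
BRL 636,106.00 ÷ 4.7933 = CHF 132,707.32
CHF 132,707.32 × 86.305 = INR 11,453,305.25

INR 11,453,305.25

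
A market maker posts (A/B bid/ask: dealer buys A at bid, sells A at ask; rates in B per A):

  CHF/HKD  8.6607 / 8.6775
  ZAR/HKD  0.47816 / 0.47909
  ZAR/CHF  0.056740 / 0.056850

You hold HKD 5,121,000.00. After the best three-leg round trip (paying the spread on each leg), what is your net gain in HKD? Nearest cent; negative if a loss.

Best loop HKD → ZAR → CHF → HKD:
HKD 5,121,000.00 ÷ 0.47909 (buy ZAR at ask) = ZAR 10,689,014.59
ZAR 10,689,014.59 × 0.056740 (sell ZAR at bid) = CHF 606,494.69
CHF 606,494.69 × 8.6607 (sell CHF at bid) = HKD 5,252,668.54

Net profit: HKD 131,668.54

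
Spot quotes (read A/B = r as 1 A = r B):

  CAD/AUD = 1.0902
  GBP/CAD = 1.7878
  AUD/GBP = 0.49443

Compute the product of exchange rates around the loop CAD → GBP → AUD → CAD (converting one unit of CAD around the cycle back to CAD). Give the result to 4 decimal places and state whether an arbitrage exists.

1.0377 (arbitrage exists)

Around CAD → GBP → AUD → CAD: 1 ÷ 1.7878 ÷ 0.49443 ÷ 1.0902 = 1.037696
Product > 1; profitable direction is CAD → GBP → AUD → CAD.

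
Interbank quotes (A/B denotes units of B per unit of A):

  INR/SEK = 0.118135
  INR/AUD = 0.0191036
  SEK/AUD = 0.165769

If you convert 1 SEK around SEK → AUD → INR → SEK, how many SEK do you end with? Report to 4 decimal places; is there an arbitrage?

1.0251 (arbitrage exists)

Around SEK → AUD → INR → SEK: 1 × 0.165769 ÷ 0.0191036 × 0.118135 = 1.025101
Product > 1; profitable direction is SEK → AUD → INR → SEK.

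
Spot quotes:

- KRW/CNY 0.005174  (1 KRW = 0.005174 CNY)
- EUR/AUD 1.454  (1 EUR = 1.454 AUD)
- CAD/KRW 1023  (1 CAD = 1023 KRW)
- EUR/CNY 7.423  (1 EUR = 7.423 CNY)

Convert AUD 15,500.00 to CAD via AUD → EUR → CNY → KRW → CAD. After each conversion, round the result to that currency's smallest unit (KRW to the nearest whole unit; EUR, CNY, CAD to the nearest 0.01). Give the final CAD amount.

CAD 14,950.13

AUD 15,500.00 ÷ 1.454 = EUR 10,660.25
EUR 10,660.25 × 7.423 = CNY 79,131.04
CNY 79,131.04 ÷ 0.005174 = KRW 15,293,978
KRW 15,293,978 ÷ 1023 = CAD 14,950.13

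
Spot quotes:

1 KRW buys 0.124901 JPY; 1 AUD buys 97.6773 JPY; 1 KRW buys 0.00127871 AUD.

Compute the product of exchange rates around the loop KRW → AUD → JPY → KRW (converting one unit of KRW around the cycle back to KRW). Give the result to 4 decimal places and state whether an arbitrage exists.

Around KRW → AUD → JPY → KRW: 1 × 0.00127871 × 97.6773 ÷ 0.124901 = 1.000000
Product ≈ 1 (deviation 0.000%, within rounding noise).

1.0000 (no arbitrage)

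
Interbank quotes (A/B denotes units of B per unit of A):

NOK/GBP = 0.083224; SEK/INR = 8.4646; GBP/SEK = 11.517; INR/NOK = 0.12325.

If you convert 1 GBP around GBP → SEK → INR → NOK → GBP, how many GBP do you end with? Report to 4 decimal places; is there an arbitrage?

1.0000 (no arbitrage)

Around GBP → SEK → INR → NOK → GBP: 1 × 11.517 × 8.4646 × 0.12325 × 0.083224 = 0.999957
Product ≈ 1 (deviation 0.004%, within rounding noise).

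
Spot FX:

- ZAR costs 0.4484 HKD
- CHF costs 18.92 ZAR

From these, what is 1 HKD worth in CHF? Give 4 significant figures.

1 HKD ÷ 0.4484 = 2.23015 ZAR
2.23015 ZAR ÷ 18.92 = 0.117873 CHF

HKD/CHF = 0.1179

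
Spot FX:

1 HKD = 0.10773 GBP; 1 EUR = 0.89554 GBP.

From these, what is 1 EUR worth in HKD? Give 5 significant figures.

EUR/HKD = 8.3128

1 EUR × 0.89554 = 0.89554 GBP
0.89554 GBP ÷ 0.10773 = 8.31282 HKD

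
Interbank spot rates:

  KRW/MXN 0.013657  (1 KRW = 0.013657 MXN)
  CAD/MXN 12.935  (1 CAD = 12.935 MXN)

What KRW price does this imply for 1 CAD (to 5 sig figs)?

CAD/KRW = 947.13

1 CAD × 12.935 = 12.935 MXN
12.935 MXN ÷ 0.013657 = 947.133 KRW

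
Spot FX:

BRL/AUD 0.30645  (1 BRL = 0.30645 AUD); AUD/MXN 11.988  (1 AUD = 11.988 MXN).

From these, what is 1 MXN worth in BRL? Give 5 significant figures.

MXN/BRL = 0.27220

1 MXN ÷ 11.988 = 0.0834168 AUD
0.0834168 AUD ÷ 0.30645 = 0.272203 BRL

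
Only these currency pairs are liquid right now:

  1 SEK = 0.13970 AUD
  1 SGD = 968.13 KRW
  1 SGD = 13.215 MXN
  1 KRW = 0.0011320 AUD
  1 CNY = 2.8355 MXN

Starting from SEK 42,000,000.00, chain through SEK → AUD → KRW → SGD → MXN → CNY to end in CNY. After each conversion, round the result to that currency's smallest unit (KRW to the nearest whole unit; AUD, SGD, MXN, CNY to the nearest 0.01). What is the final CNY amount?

SEK 42,000,000.00 × 0.13970 = AUD 5,867,400.00
AUD 5,867,400.00 ÷ 0.0011320 = KRW 5,183,215,548
KRW 5,183,215,548 ÷ 968.13 = SGD 5,353,842.51
SGD 5,353,842.51 × 13.215 = MXN 70,751,028.77
MXN 70,751,028.77 ÷ 2.8355 = CNY 24,951,870.49

CNY 24,951,870.49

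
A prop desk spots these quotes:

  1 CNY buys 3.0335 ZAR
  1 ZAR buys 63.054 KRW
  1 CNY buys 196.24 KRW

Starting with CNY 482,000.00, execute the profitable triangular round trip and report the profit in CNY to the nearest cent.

Profit: CNY 12,513.25

Profitable loop is CNY → KRW → ZAR → CNY:
CNY 482,000.00 × 196.24 = KRW 94,587,680
KRW 94,587,680 ÷ 63.054 = ZAR 1,500,105.94
ZAR 1,500,105.94 ÷ 3.0335 = CNY 494,513.25
Profit = CNY 494,513.25 − CNY 482,000.00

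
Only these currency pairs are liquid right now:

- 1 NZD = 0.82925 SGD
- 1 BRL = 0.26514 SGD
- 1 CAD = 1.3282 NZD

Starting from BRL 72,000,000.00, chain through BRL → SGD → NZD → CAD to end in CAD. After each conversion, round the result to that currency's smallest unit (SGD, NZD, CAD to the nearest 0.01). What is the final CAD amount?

CAD 17,332,403.55

BRL 72,000,000.00 × 0.26514 = SGD 19,090,080.00
SGD 19,090,080.00 ÷ 0.82925 = NZD 23,020,898.40
NZD 23,020,898.40 ÷ 1.3282 = CAD 17,332,403.55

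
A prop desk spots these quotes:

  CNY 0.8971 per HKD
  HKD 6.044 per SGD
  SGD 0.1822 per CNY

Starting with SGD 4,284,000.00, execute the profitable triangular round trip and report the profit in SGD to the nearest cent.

Profit: SGD 52,464.32

Profitable loop is SGD → CNY → HKD → SGD:
SGD 4,284,000.00 ÷ 0.1822 = CNY 23,512,623.49
CNY 23,512,623.49 ÷ 0.8971 = HKD 26,209,590.34
HKD 26,209,590.34 ÷ 6.044 = SGD 4,336,464.32
Profit = SGD 4,336,464.32 − SGD 4,284,000.00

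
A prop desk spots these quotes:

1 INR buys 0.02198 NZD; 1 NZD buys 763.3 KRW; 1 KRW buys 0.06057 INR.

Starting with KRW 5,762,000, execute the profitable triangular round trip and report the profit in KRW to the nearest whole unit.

Profitable loop is KRW → INR → NZD → KRW:
KRW 5,762,000 × 0.06057 = INR 349,004.34
INR 349,004.34 × 0.02198 = NZD 7,671.12
NZD 7,671.12 × 763.3 = KRW 5,855,362
Profit = KRW 5,855,362 − KRW 5,762,000

Profit: KRW 93,362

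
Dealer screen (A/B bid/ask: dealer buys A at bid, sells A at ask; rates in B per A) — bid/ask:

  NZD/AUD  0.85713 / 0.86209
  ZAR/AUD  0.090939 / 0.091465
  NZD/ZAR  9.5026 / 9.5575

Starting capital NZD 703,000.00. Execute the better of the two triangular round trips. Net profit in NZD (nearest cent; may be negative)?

Net profit: NZD 1,685.51

Best loop NZD → ZAR → AUD → NZD:
NZD 703,000.00 × 9.5026 (sell NZD at bid) = ZAR 6,680,327.80
ZAR 6,680,327.80 × 0.090939 (sell ZAR at bid) = AUD 607,502.33
AUD 607,502.33 ÷ 0.86209 (buy NZD at ask) = NZD 704,685.51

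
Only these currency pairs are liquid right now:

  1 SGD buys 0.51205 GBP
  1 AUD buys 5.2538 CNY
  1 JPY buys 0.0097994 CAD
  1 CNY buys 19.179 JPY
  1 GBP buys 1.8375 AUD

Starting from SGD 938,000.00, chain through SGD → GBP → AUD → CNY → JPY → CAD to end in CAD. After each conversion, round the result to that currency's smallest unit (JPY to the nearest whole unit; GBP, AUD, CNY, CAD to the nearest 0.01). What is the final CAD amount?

SGD 938,000.00 × 0.51205 = GBP 480,302.90
GBP 480,302.90 × 1.8375 = AUD 882,556.58
AUD 882,556.58 × 5.2538 = CNY 4,636,775.76
CNY 4,636,775.76 × 19.179 = JPY 88,928,722
JPY 88,928,722 × 0.0097994 = CAD 871,448.12

CAD 871,448.12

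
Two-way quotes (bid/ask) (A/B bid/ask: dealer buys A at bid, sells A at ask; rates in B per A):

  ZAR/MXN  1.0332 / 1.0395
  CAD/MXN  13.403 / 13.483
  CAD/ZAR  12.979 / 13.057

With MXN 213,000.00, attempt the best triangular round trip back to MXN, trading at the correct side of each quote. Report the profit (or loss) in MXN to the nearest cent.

Net result: MXN -1,154.77 (no profitable arbitrage after spreads)

Best loop MXN → CAD → ZAR → MXN:
MXN 213,000.00 ÷ 13.483 (buy CAD at ask) = CAD 15,797.67
CAD 15,797.67 × 12.979 (sell CAD at bid) = ZAR 205,037.97
ZAR 205,037.97 × 1.0332 (sell ZAR at bid) = MXN 211,845.23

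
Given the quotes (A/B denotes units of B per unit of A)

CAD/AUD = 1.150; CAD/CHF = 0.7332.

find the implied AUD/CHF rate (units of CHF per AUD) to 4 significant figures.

AUD/CHF = 0.6376

1 AUD ÷ 1.150 = 0.869565 CAD
0.869565 CAD × 0.7332 = 0.637565 CHF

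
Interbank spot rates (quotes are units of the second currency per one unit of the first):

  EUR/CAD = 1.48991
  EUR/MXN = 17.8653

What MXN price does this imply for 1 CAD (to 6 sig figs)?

1 CAD ÷ 1.48991 = 0.671181 EUR
0.671181 EUR × 17.8653 = 11.9909 MXN

CAD/MXN = 11.9909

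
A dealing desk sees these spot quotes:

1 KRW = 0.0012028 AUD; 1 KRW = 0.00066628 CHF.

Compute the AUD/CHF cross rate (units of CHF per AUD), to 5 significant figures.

1 AUD ÷ 0.0012028 = 831.393 KRW
831.393 KRW × 0.00066628 = 0.553941 CHF

AUD/CHF = 0.55394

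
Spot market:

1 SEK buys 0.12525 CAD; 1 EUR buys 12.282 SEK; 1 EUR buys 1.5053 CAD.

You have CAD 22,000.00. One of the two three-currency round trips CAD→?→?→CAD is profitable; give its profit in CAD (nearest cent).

Profit: CAD 482.60

Profitable loop is CAD → EUR → SEK → CAD:
CAD 22,000.00 ÷ 1.5053 = EUR 14,615.03
EUR 14,615.03 × 12.282 = SEK 179,501.76
SEK 179,501.76 × 0.12525 = CAD 22,482.60
Profit = CAD 22,482.60 − CAD 22,000.00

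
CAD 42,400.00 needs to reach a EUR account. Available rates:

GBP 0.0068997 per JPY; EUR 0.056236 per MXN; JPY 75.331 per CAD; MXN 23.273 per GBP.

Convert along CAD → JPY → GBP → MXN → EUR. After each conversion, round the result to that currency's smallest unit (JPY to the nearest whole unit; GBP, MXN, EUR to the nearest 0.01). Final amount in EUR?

CAD 42,400.00 × 75.331 = JPY 3,194,034
JPY 3,194,034 × 0.0068997 = GBP 22,037.88
GBP 22,037.88 × 23.273 = MXN 512,887.58
MXN 512,887.58 × 0.056236 = EUR 28,842.75

EUR 28,842.75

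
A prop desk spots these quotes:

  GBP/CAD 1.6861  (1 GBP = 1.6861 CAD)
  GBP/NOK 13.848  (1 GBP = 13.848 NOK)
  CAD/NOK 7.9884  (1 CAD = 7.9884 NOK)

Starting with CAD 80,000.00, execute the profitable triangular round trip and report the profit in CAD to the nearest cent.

Profitable loop is CAD → GBP → NOK → CAD:
CAD 80,000.00 ÷ 1.6861 = GBP 47,446.77
GBP 47,446.77 × 13.848 = NOK 657,042.88
NOK 657,042.88 ÷ 7.9884 = CAD 82,249.62
Profit = CAD 82,249.62 − CAD 80,000.00

Profit: CAD 2,249.62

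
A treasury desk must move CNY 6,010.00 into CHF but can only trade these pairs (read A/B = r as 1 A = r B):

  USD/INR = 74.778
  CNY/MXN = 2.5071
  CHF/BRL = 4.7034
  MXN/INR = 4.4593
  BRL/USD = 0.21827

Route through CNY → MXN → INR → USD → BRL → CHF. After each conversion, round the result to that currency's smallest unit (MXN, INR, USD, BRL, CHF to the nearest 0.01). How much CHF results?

CHF 875.25

CNY 6,010.00 × 2.5071 = MXN 15,067.67
MXN 15,067.67 × 4.4593 = INR 67,191.26
INR 67,191.26 ÷ 74.778 = USD 898.54
USD 898.54 ÷ 0.21827 = BRL 4,116.64
BRL 4,116.64 ÷ 4.7034 = CHF 875.25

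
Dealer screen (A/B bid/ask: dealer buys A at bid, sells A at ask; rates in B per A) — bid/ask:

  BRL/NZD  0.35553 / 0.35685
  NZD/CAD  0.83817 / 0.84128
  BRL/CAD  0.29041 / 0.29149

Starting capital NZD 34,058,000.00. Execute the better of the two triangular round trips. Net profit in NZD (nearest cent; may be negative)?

Net profit: NZD 760,002.02

Best loop NZD → CAD → BRL → NZD:
NZD 34,058,000.00 × 0.83817 (sell NZD at bid) = CAD 28,546,393.86
CAD 28,546,393.86 ÷ 0.29149 (buy BRL at ask) = BRL 97,932,669.59
BRL 97,932,669.59 × 0.35553 (sell BRL at bid) = NZD 34,818,002.02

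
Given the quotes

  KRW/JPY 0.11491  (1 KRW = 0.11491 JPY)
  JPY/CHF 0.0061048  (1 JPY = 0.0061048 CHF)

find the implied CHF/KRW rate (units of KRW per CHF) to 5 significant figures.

1 CHF ÷ 0.0061048 = 163.806 JPY
163.806 JPY ÷ 0.11491 = 1425.51 KRW

CHF/KRW = 1425.5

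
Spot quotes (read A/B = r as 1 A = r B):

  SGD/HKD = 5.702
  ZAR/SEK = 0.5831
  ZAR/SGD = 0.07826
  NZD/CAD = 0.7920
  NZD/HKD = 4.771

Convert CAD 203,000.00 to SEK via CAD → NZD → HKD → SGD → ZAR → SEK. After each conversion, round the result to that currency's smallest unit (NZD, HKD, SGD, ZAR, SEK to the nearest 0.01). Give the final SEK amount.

SEK 1,597,924.53

CAD 203,000.00 ÷ 0.7920 = NZD 256,313.13
NZD 256,313.13 × 4.771 = HKD 1,222,869.94
HKD 1,222,869.94 ÷ 5.702 = SGD 214,463.34
SGD 214,463.34 ÷ 0.07826 = ZAR 2,740,395.35
ZAR 2,740,395.35 × 0.5831 = SEK 1,597,924.53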